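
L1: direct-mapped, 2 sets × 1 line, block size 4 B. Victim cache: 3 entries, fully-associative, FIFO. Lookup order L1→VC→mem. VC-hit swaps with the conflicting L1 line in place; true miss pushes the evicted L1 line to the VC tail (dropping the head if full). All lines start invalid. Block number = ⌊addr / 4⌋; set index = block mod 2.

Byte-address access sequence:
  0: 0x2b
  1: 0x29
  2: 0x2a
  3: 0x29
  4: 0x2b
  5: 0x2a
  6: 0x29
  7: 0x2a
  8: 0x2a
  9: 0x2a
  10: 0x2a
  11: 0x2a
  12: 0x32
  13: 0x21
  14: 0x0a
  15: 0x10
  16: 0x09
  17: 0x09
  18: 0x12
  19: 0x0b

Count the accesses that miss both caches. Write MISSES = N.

MISSES = 5

#0 0x2b→b10/s0 MISS; vc=[]
#1 0x29→b10/s0 L1-HIT; vc=[]
#2 0x2a→b10/s0 L1-HIT; vc=[]
#3 0x29→b10/s0 L1-HIT; vc=[]
#4 0x2b→b10/s0 L1-HIT; vc=[]
#5 0x2a→b10/s0 L1-HIT; vc=[]
#6 0x29→b10/s0 L1-HIT; vc=[]
#7 0x2a→b10/s0 L1-HIT; vc=[]
#8 0x2a→b10/s0 L1-HIT; vc=[]
#9 0x2a→b10/s0 L1-HIT; vc=[]
#10 0x2a→b10/s0 L1-HIT; vc=[]
#11 0x2a→b10/s0 L1-HIT; vc=[]
#12 0x32→b12/s0 MISS; vc=[10]
#13 0x21→b8/s0 MISS; vc=[10,12]
#14 0xa→b2/s0 MISS; vc=[10,12,8]
#15 0x10→b4/s0 MISS; vc=[12,8,2]
#16 0x9→b2/s0 VC-HIT; vc=[12,8,4]
#17 0x9→b2/s0 L1-HIT; vc=[12,8,4]
#18 0x12→b4/s0 VC-HIT; vc=[12,8,2]
#19 0xb→b2/s0 VC-HIT; vc=[12,8,4]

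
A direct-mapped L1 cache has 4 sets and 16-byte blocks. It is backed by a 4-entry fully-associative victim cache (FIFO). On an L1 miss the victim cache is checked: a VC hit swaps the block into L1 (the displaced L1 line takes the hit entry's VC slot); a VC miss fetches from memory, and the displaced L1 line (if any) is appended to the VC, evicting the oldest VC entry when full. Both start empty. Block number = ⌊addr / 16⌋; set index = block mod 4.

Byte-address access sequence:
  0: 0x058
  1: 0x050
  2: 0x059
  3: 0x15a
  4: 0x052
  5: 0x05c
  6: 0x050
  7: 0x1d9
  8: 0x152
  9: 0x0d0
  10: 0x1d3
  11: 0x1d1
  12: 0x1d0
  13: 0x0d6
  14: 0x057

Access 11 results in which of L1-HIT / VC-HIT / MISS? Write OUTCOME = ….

0: 0x58 (blk 5, set 1) → MISS  vc=[]
1: 0x50 (blk 5, set 1) → L1-HIT  vc=[]
2: 0x59 (blk 5, set 1) → L1-HIT  vc=[]
3: 0x15a (blk 21, set 1) → MISS  vc=[5]
4: 0x52 (blk 5, set 1) → VC-HIT  vc=[21]
5: 0x5c (blk 5, set 1) → L1-HIT  vc=[21]
6: 0x50 (blk 5, set 1) → L1-HIT  vc=[21]
7: 0x1d9 (blk 29, set 1) → MISS  vc=[21, 5]
8: 0x152 (blk 21, set 1) → VC-HIT  vc=[29, 5]
9: 0xd0 (blk 13, set 1) → MISS  vc=[29, 5, 21]
10: 0x1d3 (blk 29, set 1) → VC-HIT  vc=[13, 5, 21]
11: 0x1d1 (blk 29, set 1) → L1-HIT  vc=[13, 5, 21]
12: 0x1d0 (blk 29, set 1) → L1-HIT  vc=[13, 5, 21]
13: 0xd6 (blk 13, set 1) → VC-HIT  vc=[29, 5, 21]
14: 0x57 (blk 5, set 1) → VC-HIT  vc=[29, 13, 21]

OUTCOME = L1-HIT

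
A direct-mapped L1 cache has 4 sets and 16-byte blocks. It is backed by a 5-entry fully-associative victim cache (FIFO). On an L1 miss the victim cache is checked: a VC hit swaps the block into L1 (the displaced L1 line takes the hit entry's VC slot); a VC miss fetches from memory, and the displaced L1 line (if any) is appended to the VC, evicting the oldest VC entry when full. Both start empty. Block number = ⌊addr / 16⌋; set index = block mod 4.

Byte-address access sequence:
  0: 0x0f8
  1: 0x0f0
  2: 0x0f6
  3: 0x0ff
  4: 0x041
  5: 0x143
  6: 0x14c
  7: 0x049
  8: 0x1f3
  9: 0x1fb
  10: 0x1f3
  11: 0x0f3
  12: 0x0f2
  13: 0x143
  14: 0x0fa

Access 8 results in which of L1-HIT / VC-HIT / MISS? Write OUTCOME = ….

  [0] addr=0xf8 blk=15 s=3: MISS | VC []
  [1] addr=0xf0 blk=15 s=3: L1-HIT | VC []
  [2] addr=0xf6 blk=15 s=3: L1-HIT | VC []
  [3] addr=0xff blk=15 s=3: L1-HIT | VC []
  [4] addr=0x41 blk=4 s=0: MISS | VC []
  [5] addr=0x143 blk=20 s=0: MISS | VC [4]
  [6] addr=0x14c blk=20 s=0: L1-HIT | VC [4]
  [7] addr=0x49 blk=4 s=0: VC-HIT | VC [20]
  [8] addr=0x1f3 blk=31 s=3: MISS | VC [20, 15]
  [9] addr=0x1fb blk=31 s=3: L1-HIT | VC [20, 15]
  [10] addr=0x1f3 blk=31 s=3: L1-HIT | VC [20, 15]
  [11] addr=0xf3 blk=15 s=3: VC-HIT | VC [20, 31]
  [12] addr=0xf2 blk=15 s=3: L1-HIT | VC [20, 31]
  [13] addr=0x143 blk=20 s=0: VC-HIT | VC [4, 31]
  [14] addr=0xfa blk=15 s=3: L1-HIT | VC [4, 31]

OUTCOME = MISS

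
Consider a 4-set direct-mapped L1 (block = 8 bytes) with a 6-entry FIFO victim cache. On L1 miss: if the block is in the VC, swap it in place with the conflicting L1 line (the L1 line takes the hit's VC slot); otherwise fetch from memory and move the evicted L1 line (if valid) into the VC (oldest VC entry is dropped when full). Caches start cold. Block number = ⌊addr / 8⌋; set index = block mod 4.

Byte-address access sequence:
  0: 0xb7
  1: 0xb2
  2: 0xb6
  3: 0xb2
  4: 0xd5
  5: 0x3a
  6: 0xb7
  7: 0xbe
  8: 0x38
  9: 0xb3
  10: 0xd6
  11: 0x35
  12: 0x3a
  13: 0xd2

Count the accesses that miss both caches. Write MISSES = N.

0: 0xb7 (blk 22, set 2) → MISS  vc=[]
1: 0xb2 (blk 22, set 2) → L1-HIT  vc=[]
2: 0xb6 (blk 22, set 2) → L1-HIT  vc=[]
3: 0xb2 (blk 22, set 2) → L1-HIT  vc=[]
4: 0xd5 (blk 26, set 2) → MISS  vc=[22]
5: 0x3a (blk 7, set 3) → MISS  vc=[22]
6: 0xb7 (blk 22, set 2) → VC-HIT  vc=[26]
7: 0xbe (blk 23, set 3) → MISS  vc=[26, 7]
8: 0x38 (blk 7, set 3) → VC-HIT  vc=[26, 23]
9: 0xb3 (blk 22, set 2) → L1-HIT  vc=[26, 23]
10: 0xd6 (blk 26, set 2) → VC-HIT  vc=[22, 23]
11: 0x35 (blk 6, set 2) → MISS  vc=[22, 23, 26]
12: 0x3a (blk 7, set 3) → L1-HIT  vc=[22, 23, 26]
13: 0xd2 (blk 26, set 2) → VC-HIT  vc=[22, 23, 6]

MISSES = 5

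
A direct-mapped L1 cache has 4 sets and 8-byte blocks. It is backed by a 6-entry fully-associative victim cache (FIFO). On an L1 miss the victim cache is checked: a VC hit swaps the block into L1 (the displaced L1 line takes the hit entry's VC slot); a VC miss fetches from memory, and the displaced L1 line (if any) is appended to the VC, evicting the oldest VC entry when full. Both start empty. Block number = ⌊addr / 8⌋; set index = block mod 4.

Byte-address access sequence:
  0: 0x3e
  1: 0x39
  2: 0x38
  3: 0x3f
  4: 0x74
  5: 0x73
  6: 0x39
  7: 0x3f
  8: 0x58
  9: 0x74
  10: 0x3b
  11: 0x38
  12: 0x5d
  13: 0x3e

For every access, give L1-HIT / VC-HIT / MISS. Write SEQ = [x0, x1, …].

  [0] addr=0x3e blk=7 s=3: MISS | VC []
  [1] addr=0x39 blk=7 s=3: L1-HIT | VC []
  [2] addr=0x38 blk=7 s=3: L1-HIT | VC []
  [3] addr=0x3f blk=7 s=3: L1-HIT | VC []
  [4] addr=0x74 blk=14 s=2: MISS | VC []
  [5] addr=0x73 blk=14 s=2: L1-HIT | VC []
  [6] addr=0x39 blk=7 s=3: L1-HIT | VC []
  [7] addr=0x3f blk=7 s=3: L1-HIT | VC []
  [8] addr=0x58 blk=11 s=3: MISS | VC [7]
  [9] addr=0x74 blk=14 s=2: L1-HIT | VC [7]
  [10] addr=0x3b blk=7 s=3: VC-HIT | VC [11]
  [11] addr=0x38 blk=7 s=3: L1-HIT | VC [11]
  [12] addr=0x5d blk=11 s=3: VC-HIT | VC [7]
  [13] addr=0x3e blk=7 s=3: VC-HIT | VC [11]

SEQ = [MISS, L1-HIT, L1-HIT, L1-HIT, MISS, L1-HIT, L1-HIT, L1-HIT, MISS, L1-HIT, VC-HIT, L1-HIT, VC-HIT, VC-HIT]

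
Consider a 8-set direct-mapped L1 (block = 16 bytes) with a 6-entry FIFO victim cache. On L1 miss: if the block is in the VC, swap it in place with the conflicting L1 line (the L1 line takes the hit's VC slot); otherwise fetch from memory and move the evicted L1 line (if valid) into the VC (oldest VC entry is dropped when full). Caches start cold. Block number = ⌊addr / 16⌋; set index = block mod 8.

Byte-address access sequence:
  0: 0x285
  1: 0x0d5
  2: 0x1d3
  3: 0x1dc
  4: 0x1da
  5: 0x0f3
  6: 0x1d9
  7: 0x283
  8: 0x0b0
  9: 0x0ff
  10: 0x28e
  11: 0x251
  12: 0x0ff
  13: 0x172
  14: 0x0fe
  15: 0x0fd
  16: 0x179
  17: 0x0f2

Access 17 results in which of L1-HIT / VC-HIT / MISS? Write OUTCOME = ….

OUTCOME = VC-HIT

  [0] addr=0x285 blk=40 s=0: MISS | VC []
  [1] addr=0xd5 blk=13 s=5: MISS | VC []
  [2] addr=0x1d3 blk=29 s=5: MISS | VC [13]
  [3] addr=0x1dc blk=29 s=5: L1-HIT | VC [13]
  [4] addr=0x1da blk=29 s=5: L1-HIT | VC [13]
  [5] addr=0xf3 blk=15 s=7: MISS | VC [13]
  [6] addr=0x1d9 blk=29 s=5: L1-HIT | VC [13]
  [7] addr=0x283 blk=40 s=0: L1-HIT | VC [13]
  [8] addr=0xb0 blk=11 s=3: MISS | VC [13]
  [9] addr=0xff blk=15 s=7: L1-HIT | VC [13]
  [10] addr=0x28e blk=40 s=0: L1-HIT | VC [13]
  [11] addr=0x251 blk=37 s=5: MISS | VC [13, 29]
  [12] addr=0xff blk=15 s=7: L1-HIT | VC [13, 29]
  [13] addr=0x172 blk=23 s=7: MISS | VC [13, 29, 15]
  [14] addr=0xfe blk=15 s=7: VC-HIT | VC [13, 29, 23]
  [15] addr=0xfd blk=15 s=7: L1-HIT | VC [13, 29, 23]
  [16] addr=0x179 blk=23 s=7: VC-HIT | VC [13, 29, 15]
  [17] addr=0xf2 blk=15 s=7: VC-HIT | VC [13, 29, 23]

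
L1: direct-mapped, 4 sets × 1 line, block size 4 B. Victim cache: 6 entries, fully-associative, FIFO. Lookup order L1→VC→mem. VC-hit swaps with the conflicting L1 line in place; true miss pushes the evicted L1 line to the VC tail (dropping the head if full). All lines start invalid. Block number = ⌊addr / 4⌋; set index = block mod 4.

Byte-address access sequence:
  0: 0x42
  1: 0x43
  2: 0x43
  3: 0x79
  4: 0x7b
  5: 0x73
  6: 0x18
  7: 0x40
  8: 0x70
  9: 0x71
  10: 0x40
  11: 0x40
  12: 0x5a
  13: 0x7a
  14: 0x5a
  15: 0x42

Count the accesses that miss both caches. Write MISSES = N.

  [0] addr=0x42 blk=16 s=0: MISS | VC []
  [1] addr=0x43 blk=16 s=0: L1-HIT | VC []
  [2] addr=0x43 blk=16 s=0: L1-HIT | VC []
  [3] addr=0x79 blk=30 s=2: MISS | VC []
  [4] addr=0x7b blk=30 s=2: L1-HIT | VC []
  [5] addr=0x73 blk=28 s=0: MISS | VC [16]
  [6] addr=0x18 blk=6 s=2: MISS | VC [16, 30]
  [7] addr=0x40 blk=16 s=0: VC-HIT | VC [28, 30]
  [8] addr=0x70 blk=28 s=0: VC-HIT | VC [16, 30]
  [9] addr=0x71 blk=28 s=0: L1-HIT | VC [16, 30]
  [10] addr=0x40 blk=16 s=0: VC-HIT | VC [28, 30]
  [11] addr=0x40 blk=16 s=0: L1-HIT | VC [28, 30]
  [12] addr=0x5a blk=22 s=2: MISS | VC [28, 30, 6]
  [13] addr=0x7a blk=30 s=2: VC-HIT | VC [28, 22, 6]
  [14] addr=0x5a blk=22 s=2: VC-HIT | VC [28, 30, 6]
  [15] addr=0x42 blk=16 s=0: L1-HIT | VC [28, 30, 6]

MISSES = 5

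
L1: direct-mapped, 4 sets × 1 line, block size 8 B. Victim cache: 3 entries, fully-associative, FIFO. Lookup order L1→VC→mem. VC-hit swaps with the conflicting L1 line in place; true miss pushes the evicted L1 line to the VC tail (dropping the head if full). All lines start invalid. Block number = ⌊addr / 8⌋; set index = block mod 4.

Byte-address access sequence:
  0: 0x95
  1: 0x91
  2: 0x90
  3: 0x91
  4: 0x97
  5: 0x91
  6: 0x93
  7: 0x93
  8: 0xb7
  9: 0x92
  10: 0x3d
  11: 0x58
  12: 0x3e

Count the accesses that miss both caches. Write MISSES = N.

MISSES = 4

0: 0x95 (blk 18, set 2) → MISS  vc=[]
1: 0x91 (blk 18, set 2) → L1-HIT  vc=[]
2: 0x90 (blk 18, set 2) → L1-HIT  vc=[]
3: 0x91 (blk 18, set 2) → L1-HIT  vc=[]
4: 0x97 (blk 18, set 2) → L1-HIT  vc=[]
5: 0x91 (blk 18, set 2) → L1-HIT  vc=[]
6: 0x93 (blk 18, set 2) → L1-HIT  vc=[]
7: 0x93 (blk 18, set 2) → L1-HIT  vc=[]
8: 0xb7 (blk 22, set 2) → MISS  vc=[18]
9: 0x92 (blk 18, set 2) → VC-HIT  vc=[22]
10: 0x3d (blk 7, set 3) → MISS  vc=[22]
11: 0x58 (blk 11, set 3) → MISS  vc=[22, 7]
12: 0x3e (blk 7, set 3) → VC-HIT  vc=[22, 11]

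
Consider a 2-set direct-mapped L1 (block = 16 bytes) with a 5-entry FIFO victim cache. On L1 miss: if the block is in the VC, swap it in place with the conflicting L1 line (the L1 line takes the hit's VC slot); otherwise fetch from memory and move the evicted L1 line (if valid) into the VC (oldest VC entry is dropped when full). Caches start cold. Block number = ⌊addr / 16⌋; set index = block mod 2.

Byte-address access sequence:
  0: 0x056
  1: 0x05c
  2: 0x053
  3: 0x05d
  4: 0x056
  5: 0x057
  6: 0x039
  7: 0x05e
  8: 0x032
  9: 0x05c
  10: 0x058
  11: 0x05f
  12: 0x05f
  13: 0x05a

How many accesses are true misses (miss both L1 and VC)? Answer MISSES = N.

  [0] addr=0x56 blk=5 s=1: MISS | VC []
  [1] addr=0x5c blk=5 s=1: L1-HIT | VC []
  [2] addr=0x53 blk=5 s=1: L1-HIT | VC []
  [3] addr=0x5d blk=5 s=1: L1-HIT | VC []
  [4] addr=0x56 blk=5 s=1: L1-HIT | VC []
  [5] addr=0x57 blk=5 s=1: L1-HIT | VC []
  [6] addr=0x39 blk=3 s=1: MISS | VC [5]
  [7] addr=0x5e blk=5 s=1: VC-HIT | VC [3]
  [8] addr=0x32 blk=3 s=1: VC-HIT | VC [5]
  [9] addr=0x5c blk=5 s=1: VC-HIT | VC [3]
  [10] addr=0x58 blk=5 s=1: L1-HIT | VC [3]
  [11] addr=0x5f blk=5 s=1: L1-HIT | VC [3]
  [12] addr=0x5f blk=5 s=1: L1-HIT | VC [3]
  [13] addr=0x5a blk=5 s=1: L1-HIT | VC [3]

MISSES = 2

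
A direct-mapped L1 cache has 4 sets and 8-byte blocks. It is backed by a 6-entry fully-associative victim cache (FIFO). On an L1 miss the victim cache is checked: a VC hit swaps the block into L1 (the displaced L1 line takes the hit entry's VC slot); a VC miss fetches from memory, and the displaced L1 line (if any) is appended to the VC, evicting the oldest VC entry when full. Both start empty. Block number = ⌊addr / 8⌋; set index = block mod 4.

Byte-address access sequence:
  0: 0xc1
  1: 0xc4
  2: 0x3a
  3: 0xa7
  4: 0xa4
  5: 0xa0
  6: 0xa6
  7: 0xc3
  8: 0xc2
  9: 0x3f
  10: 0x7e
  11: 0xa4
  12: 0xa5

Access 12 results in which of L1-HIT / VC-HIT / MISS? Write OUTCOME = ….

OUTCOME = L1-HIT

0: 0xc1 (blk 24, set 0) → MISS  vc=[]
1: 0xc4 (blk 24, set 0) → L1-HIT  vc=[]
2: 0x3a (blk 7, set 3) → MISS  vc=[]
3: 0xa7 (blk 20, set 0) → MISS  vc=[24]
4: 0xa4 (blk 20, set 0) → L1-HIT  vc=[24]
5: 0xa0 (blk 20, set 0) → L1-HIT  vc=[24]
6: 0xa6 (blk 20, set 0) → L1-HIT  vc=[24]
7: 0xc3 (blk 24, set 0) → VC-HIT  vc=[20]
8: 0xc2 (blk 24, set 0) → L1-HIT  vc=[20]
9: 0x3f (blk 7, set 3) → L1-HIT  vc=[20]
10: 0x7e (blk 15, set 3) → MISS  vc=[20, 7]
11: 0xa4 (blk 20, set 0) → VC-HIT  vc=[24, 7]
12: 0xa5 (blk 20, set 0) → L1-HIT  vc=[24, 7]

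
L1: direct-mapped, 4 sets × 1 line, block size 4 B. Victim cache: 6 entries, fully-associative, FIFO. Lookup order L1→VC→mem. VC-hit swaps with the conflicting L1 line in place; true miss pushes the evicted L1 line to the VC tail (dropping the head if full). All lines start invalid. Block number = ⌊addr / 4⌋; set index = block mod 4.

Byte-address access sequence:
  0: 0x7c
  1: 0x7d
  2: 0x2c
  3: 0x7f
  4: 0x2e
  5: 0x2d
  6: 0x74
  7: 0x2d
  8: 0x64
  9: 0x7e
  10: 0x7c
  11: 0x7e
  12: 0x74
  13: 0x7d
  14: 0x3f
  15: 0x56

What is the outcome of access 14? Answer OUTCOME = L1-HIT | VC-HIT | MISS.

OUTCOME = MISS

#0 0x7c→b31/s3 MISS; vc=[]
#1 0x7d→b31/s3 L1-HIT; vc=[]
#2 0x2c→b11/s3 MISS; vc=[31]
#3 0x7f→b31/s3 VC-HIT; vc=[11]
#4 0x2e→b11/s3 VC-HIT; vc=[31]
#5 0x2d→b11/s3 L1-HIT; vc=[31]
#6 0x74→b29/s1 MISS; vc=[31]
#7 0x2d→b11/s3 L1-HIT; vc=[31]
#8 0x64→b25/s1 MISS; vc=[31,29]
#9 0x7e→b31/s3 VC-HIT; vc=[11,29]
#10 0x7c→b31/s3 L1-HIT; vc=[11,29]
#11 0x7e→b31/s3 L1-HIT; vc=[11,29]
#12 0x74→b29/s1 VC-HIT; vc=[11,25]
#13 0x7d→b31/s3 L1-HIT; vc=[11,25]
#14 0x3f→b15/s3 MISS; vc=[11,25,31]
#15 0x56→b21/s1 MISS; vc=[11,25,31,29]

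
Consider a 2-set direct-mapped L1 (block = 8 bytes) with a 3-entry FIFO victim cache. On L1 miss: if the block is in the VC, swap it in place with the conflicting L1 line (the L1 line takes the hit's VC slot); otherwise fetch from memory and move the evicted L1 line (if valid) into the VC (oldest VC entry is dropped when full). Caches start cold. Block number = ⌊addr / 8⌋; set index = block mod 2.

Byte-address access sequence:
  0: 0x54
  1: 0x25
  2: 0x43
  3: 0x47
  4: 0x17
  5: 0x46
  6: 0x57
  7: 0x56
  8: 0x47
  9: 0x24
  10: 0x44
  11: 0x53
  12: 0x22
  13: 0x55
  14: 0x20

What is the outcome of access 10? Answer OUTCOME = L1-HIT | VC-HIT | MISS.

#0 0x54→b10/s0 MISS; vc=[]
#1 0x25→b4/s0 MISS; vc=[10]
#2 0x43→b8/s0 MISS; vc=[10,4]
#3 0x47→b8/s0 L1-HIT; vc=[10,4]
#4 0x17→b2/s0 MISS; vc=[10,4,8]
#5 0x46→b8/s0 VC-HIT; vc=[10,4,2]
#6 0x57→b10/s0 VC-HIT; vc=[8,4,2]
#7 0x56→b10/s0 L1-HIT; vc=[8,4,2]
#8 0x47→b8/s0 VC-HIT; vc=[10,4,2]
#9 0x24→b4/s0 VC-HIT; vc=[10,8,2]
#10 0x44→b8/s0 VC-HIT; vc=[10,4,2]
#11 0x53→b10/s0 VC-HIT; vc=[8,4,2]
#12 0x22→b4/s0 VC-HIT; vc=[8,10,2]
#13 0x55→b10/s0 VC-HIT; vc=[8,4,2]
#14 0x20→b4/s0 VC-HIT; vc=[8,10,2]

OUTCOME = VC-HIT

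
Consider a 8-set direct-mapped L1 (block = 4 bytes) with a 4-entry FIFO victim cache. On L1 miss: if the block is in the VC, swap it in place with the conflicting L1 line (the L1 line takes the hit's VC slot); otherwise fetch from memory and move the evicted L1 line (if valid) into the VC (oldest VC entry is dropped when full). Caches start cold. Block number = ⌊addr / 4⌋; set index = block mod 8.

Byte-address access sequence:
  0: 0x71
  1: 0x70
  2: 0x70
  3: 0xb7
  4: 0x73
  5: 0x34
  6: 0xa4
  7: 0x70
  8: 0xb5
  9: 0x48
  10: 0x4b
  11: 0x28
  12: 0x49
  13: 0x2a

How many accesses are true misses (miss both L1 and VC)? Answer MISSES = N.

0: 0x71 (blk 28, set 4) → MISS  vc=[]
1: 0x70 (blk 28, set 4) → L1-HIT  vc=[]
2: 0x70 (blk 28, set 4) → L1-HIT  vc=[]
3: 0xb7 (blk 45, set 5) → MISS  vc=[]
4: 0x73 (blk 28, set 4) → L1-HIT  vc=[]
5: 0x34 (blk 13, set 5) → MISS  vc=[45]
6: 0xa4 (blk 41, set 1) → MISS  vc=[45]
7: 0x70 (blk 28, set 4) → L1-HIT  vc=[45]
8: 0xb5 (blk 45, set 5) → VC-HIT  vc=[13]
9: 0x48 (blk 18, set 2) → MISS  vc=[13]
10: 0x4b (blk 18, set 2) → L1-HIT  vc=[13]
11: 0x28 (blk 10, set 2) → MISS  vc=[13, 18]
12: 0x49 (blk 18, set 2) → VC-HIT  vc=[13, 10]
13: 0x2a (blk 10, set 2) → VC-HIT  vc=[13, 18]

MISSES = 6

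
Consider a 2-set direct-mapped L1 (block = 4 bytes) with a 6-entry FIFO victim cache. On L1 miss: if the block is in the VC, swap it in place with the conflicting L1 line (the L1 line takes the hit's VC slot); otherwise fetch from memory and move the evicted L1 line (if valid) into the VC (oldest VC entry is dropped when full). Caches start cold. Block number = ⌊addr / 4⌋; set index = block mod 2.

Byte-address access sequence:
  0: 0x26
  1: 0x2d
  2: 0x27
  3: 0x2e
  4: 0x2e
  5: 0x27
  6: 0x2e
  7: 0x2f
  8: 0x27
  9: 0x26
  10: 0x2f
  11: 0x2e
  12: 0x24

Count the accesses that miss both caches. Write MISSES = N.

  [0] addr=0x26 blk=9 s=1: MISS | VC []
  [1] addr=0x2d blk=11 s=1: MISS | VC [9]
  [2] addr=0x27 blk=9 s=1: VC-HIT | VC [11]
  [3] addr=0x2e blk=11 s=1: VC-HIT | VC [9]
  [4] addr=0x2e blk=11 s=1: L1-HIT | VC [9]
  [5] addr=0x27 blk=9 s=1: VC-HIT | VC [11]
  [6] addr=0x2e blk=11 s=1: VC-HIT | VC [9]
  [7] addr=0x2f blk=11 s=1: L1-HIT | VC [9]
  [8] addr=0x27 blk=9 s=1: VC-HIT | VC [11]
  [9] addr=0x26 blk=9 s=1: L1-HIT | VC [11]
  [10] addr=0x2f blk=11 s=1: VC-HIT | VC [9]
  [11] addr=0x2e blk=11 s=1: L1-HIT | VC [9]
  [12] addr=0x24 blk=9 s=1: VC-HIT | VC [11]

MISSES = 2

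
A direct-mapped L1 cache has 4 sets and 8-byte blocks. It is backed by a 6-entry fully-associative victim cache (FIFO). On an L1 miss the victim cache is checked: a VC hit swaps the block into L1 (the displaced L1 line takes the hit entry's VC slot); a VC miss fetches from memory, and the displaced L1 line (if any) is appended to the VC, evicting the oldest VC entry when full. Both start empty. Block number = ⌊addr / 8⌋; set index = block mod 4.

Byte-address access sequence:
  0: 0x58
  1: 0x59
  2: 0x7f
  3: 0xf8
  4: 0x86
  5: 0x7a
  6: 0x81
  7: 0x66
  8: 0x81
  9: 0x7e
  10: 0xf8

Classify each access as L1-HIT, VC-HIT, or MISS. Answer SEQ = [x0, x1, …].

  [0] addr=0x58 blk=11 s=3: MISS | VC []
  [1] addr=0x59 blk=11 s=3: L1-HIT | VC []
  [2] addr=0x7f blk=15 s=3: MISS | VC [11]
  [3] addr=0xf8 blk=31 s=3: MISS | VC [11, 15]
  [4] addr=0x86 blk=16 s=0: MISS | VC [11, 15]
  [5] addr=0x7a blk=15 s=3: VC-HIT | VC [11, 31]
  [6] addr=0x81 blk=16 s=0: L1-HIT | VC [11, 31]
  [7] addr=0x66 blk=12 s=0: MISS | VC [11, 31, 16]
  [8] addr=0x81 blk=16 s=0: VC-HIT | VC [11, 31, 12]
  [9] addr=0x7e blk=15 s=3: L1-HIT | VC [11, 31, 12]
  [10] addr=0xf8 blk=31 s=3: VC-HIT | VC [11, 15, 12]

SEQ = [MISS, L1-HIT, MISS, MISS, MISS, VC-HIT, L1-HIT, MISS, VC-HIT, L1-HIT, VC-HIT]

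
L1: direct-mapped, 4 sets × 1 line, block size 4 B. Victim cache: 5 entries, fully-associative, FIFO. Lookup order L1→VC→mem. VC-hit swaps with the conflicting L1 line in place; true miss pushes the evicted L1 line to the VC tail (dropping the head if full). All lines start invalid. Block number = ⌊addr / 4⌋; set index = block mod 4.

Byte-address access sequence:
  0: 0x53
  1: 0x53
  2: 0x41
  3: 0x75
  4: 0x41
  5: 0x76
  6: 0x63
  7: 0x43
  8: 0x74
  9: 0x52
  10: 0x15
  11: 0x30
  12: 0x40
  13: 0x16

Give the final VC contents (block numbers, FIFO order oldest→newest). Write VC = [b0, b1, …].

VC = [12, 24, 29, 20]

0: 0x53 (blk 20, set 0) → MISS  vc=[]
1: 0x53 (blk 20, set 0) → L1-HIT  vc=[]
2: 0x41 (blk 16, set 0) → MISS  vc=[20]
3: 0x75 (blk 29, set 1) → MISS  vc=[20]
4: 0x41 (blk 16, set 0) → L1-HIT  vc=[20]
5: 0x76 (blk 29, set 1) → L1-HIT  vc=[20]
6: 0x63 (blk 24, set 0) → MISS  vc=[20, 16]
7: 0x43 (blk 16, set 0) → VC-HIT  vc=[20, 24]
8: 0x74 (blk 29, set 1) → L1-HIT  vc=[20, 24]
9: 0x52 (blk 20, set 0) → VC-HIT  vc=[16, 24]
10: 0x15 (blk 5, set 1) → MISS  vc=[16, 24, 29]
11: 0x30 (blk 12, set 0) → MISS  vc=[16, 24, 29, 20]
12: 0x40 (blk 16, set 0) → VC-HIT  vc=[12, 24, 29, 20]
13: 0x16 (blk 5, set 1) → L1-HIT  vc=[12, 24, 29, 20]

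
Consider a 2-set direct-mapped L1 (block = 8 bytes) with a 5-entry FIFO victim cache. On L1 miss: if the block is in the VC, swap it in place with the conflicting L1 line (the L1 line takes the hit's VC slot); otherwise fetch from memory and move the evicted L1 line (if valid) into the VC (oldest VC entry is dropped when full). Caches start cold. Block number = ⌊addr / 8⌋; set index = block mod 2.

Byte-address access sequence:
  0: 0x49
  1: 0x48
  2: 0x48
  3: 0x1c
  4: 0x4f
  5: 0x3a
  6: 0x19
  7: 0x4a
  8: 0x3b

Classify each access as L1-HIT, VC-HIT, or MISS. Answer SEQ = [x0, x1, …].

SEQ = [MISS, L1-HIT, L1-HIT, MISS, VC-HIT, MISS, VC-HIT, VC-HIT, VC-HIT]

  [0] addr=0x49 blk=9 s=1: MISS | VC []
  [1] addr=0x48 blk=9 s=1: L1-HIT | VC []
  [2] addr=0x48 blk=9 s=1: L1-HIT | VC []
  [3] addr=0x1c blk=3 s=1: MISS | VC [9]
  [4] addr=0x4f blk=9 s=1: VC-HIT | VC [3]
  [5] addr=0x3a blk=7 s=1: MISS | VC [3, 9]
  [6] addr=0x19 blk=3 s=1: VC-HIT | VC [7, 9]
  [7] addr=0x4a blk=9 s=1: VC-HIT | VC [7, 3]
  [8] addr=0x3b blk=7 s=1: VC-HIT | VC [9, 3]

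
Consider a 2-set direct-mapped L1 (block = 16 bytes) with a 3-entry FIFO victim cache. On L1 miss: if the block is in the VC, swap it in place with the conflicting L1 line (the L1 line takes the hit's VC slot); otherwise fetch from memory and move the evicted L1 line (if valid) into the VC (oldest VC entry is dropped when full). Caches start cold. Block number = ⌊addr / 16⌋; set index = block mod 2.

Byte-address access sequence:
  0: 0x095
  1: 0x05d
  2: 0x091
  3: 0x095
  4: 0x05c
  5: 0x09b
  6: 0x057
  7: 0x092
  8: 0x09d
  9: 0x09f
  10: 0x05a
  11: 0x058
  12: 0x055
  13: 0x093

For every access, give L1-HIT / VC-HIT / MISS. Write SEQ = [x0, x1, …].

SEQ = [MISS, MISS, VC-HIT, L1-HIT, VC-HIT, VC-HIT, VC-HIT, VC-HIT, L1-HIT, L1-HIT, VC-HIT, L1-HIT, L1-HIT, VC-HIT]

  [0] addr=0x95 blk=9 s=1: MISS | VC []
  [1] addr=0x5d blk=5 s=1: MISS | VC [9]
  [2] addr=0x91 blk=9 s=1: VC-HIT | VC [5]
  [3] addr=0x95 blk=9 s=1: L1-HIT | VC [5]
  [4] addr=0x5c blk=5 s=1: VC-HIT | VC [9]
  [5] addr=0x9b blk=9 s=1: VC-HIT | VC [5]
  [6] addr=0x57 blk=5 s=1: VC-HIT | VC [9]
  [7] addr=0x92 blk=9 s=1: VC-HIT | VC [5]
  [8] addr=0x9d blk=9 s=1: L1-HIT | VC [5]
  [9] addr=0x9f blk=9 s=1: L1-HIT | VC [5]
  [10] addr=0x5a blk=5 s=1: VC-HIT | VC [9]
  [11] addr=0x58 blk=5 s=1: L1-HIT | VC [9]
  [12] addr=0x55 blk=5 s=1: L1-HIT | VC [9]
  [13] addr=0x93 blk=9 s=1: VC-HIT | VC [5]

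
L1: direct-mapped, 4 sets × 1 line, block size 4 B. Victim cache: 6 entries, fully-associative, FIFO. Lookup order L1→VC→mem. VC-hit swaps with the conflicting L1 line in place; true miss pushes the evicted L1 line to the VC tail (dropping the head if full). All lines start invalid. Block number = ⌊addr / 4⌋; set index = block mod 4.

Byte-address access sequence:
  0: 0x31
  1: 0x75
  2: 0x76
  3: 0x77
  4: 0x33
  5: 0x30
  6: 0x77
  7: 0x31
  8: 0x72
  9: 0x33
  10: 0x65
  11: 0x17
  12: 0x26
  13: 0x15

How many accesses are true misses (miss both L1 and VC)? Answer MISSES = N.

MISSES = 6

  [0] addr=0x31 blk=12 s=0: MISS | VC []
  [1] addr=0x75 blk=29 s=1: MISS | VC []
  [2] addr=0x76 blk=29 s=1: L1-HIT | VC []
  [3] addr=0x77 blk=29 s=1: L1-HIT | VC []
  [4] addr=0x33 blk=12 s=0: L1-HIT | VC []
  [5] addr=0x30 blk=12 s=0: L1-HIT | VC []
  [6] addr=0x77 blk=29 s=1: L1-HIT | VC []
  [7] addr=0x31 blk=12 s=0: L1-HIT | VC []
  [8] addr=0x72 blk=28 s=0: MISS | VC [12]
  [9] addr=0x33 blk=12 s=0: VC-HIT | VC [28]
  [10] addr=0x65 blk=25 s=1: MISS | VC [28, 29]
  [11] addr=0x17 blk=5 s=1: MISS | VC [28, 29, 25]
  [12] addr=0x26 blk=9 s=1: MISS | VC [28, 29, 25, 5]
  [13] addr=0x15 blk=5 s=1: VC-HIT | VC [28, 29, 25, 9]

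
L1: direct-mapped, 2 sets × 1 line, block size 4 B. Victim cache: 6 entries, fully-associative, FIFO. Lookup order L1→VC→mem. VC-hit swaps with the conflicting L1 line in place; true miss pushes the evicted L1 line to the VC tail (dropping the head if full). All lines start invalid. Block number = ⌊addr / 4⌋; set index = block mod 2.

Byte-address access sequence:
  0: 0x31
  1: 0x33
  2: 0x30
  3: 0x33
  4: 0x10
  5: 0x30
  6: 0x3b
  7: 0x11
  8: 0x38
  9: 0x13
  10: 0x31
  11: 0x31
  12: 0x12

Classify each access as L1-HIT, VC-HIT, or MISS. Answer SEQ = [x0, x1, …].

0: 0x31 (blk 12, set 0) → MISS  vc=[]
1: 0x33 (blk 12, set 0) → L1-HIT  vc=[]
2: 0x30 (blk 12, set 0) → L1-HIT  vc=[]
3: 0x33 (blk 12, set 0) → L1-HIT  vc=[]
4: 0x10 (blk 4, set 0) → MISS  vc=[12]
5: 0x30 (blk 12, set 0) → VC-HIT  vc=[4]
6: 0x3b (blk 14, set 0) → MISS  vc=[4, 12]
7: 0x11 (blk 4, set 0) → VC-HIT  vc=[14, 12]
8: 0x38 (blk 14, set 0) → VC-HIT  vc=[4, 12]
9: 0x13 (blk 4, set 0) → VC-HIT  vc=[14, 12]
10: 0x31 (blk 12, set 0) → VC-HIT  vc=[14, 4]
11: 0x31 (blk 12, set 0) → L1-HIT  vc=[14, 4]
12: 0x12 (blk 4, set 0) → VC-HIT  vc=[14, 12]

SEQ = [MISS, L1-HIT, L1-HIT, L1-HIT, MISS, VC-HIT, MISS, VC-HIT, VC-HIT, VC-HIT, VC-HIT, L1-HIT, VC-HIT]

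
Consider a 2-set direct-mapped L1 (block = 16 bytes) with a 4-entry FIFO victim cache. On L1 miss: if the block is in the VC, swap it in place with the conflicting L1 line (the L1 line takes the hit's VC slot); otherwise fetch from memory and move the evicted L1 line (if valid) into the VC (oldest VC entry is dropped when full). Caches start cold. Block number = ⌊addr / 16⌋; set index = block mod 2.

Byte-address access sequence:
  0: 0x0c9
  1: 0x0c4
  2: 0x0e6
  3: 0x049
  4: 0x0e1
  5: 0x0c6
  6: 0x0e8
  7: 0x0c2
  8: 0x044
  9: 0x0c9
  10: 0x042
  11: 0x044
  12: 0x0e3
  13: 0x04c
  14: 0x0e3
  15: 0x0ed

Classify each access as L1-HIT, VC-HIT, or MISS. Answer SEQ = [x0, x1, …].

0: 0xc9 (blk 12, set 0) → MISS  vc=[]
1: 0xc4 (blk 12, set 0) → L1-HIT  vc=[]
2: 0xe6 (blk 14, set 0) → MISS  vc=[12]
3: 0x49 (blk 4, set 0) → MISS  vc=[12, 14]
4: 0xe1 (blk 14, set 0) → VC-HIT  vc=[12, 4]
5: 0xc6 (blk 12, set 0) → VC-HIT  vc=[14, 4]
6: 0xe8 (blk 14, set 0) → VC-HIT  vc=[12, 4]
7: 0xc2 (blk 12, set 0) → VC-HIT  vc=[14, 4]
8: 0x44 (blk 4, set 0) → VC-HIT  vc=[14, 12]
9: 0xc9 (blk 12, set 0) → VC-HIT  vc=[14, 4]
10: 0x42 (blk 4, set 0) → VC-HIT  vc=[14, 12]
11: 0x44 (blk 4, set 0) → L1-HIT  vc=[14, 12]
12: 0xe3 (blk 14, set 0) → VC-HIT  vc=[4, 12]
13: 0x4c (blk 4, set 0) → VC-HIT  vc=[14, 12]
14: 0xe3 (blk 14, set 0) → VC-HIT  vc=[4, 12]
15: 0xed (blk 14, set 0) → L1-HIT  vc=[4, 12]

SEQ = [MISS, L1-HIT, MISS, MISS, VC-HIT, VC-HIT, VC-HIT, VC-HIT, VC-HIT, VC-HIT, VC-HIT, L1-HIT, VC-HIT, VC-HIT, VC-HIT, L1-HIT]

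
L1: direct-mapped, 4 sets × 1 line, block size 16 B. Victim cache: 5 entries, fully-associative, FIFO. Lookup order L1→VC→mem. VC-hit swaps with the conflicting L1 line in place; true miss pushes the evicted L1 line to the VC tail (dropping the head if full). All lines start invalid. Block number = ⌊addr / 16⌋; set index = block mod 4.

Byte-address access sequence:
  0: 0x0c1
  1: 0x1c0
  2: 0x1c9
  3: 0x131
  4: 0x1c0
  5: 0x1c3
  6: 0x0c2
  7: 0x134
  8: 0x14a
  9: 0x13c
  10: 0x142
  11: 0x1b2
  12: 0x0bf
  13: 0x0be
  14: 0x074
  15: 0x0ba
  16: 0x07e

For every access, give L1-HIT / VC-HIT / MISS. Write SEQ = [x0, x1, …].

SEQ = [MISS, MISS, L1-HIT, MISS, L1-HIT, L1-HIT, VC-HIT, L1-HIT, MISS, L1-HIT, L1-HIT, MISS, MISS, L1-HIT, MISS, VC-HIT, VC-HIT]

  [0] addr=0xc1 blk=12 s=0: MISS | VC []
  [1] addr=0x1c0 blk=28 s=0: MISS | VC [12]
  [2] addr=0x1c9 blk=28 s=0: L1-HIT | VC [12]
  [3] addr=0x131 blk=19 s=3: MISS | VC [12]
  [4] addr=0x1c0 blk=28 s=0: L1-HIT | VC [12]
  [5] addr=0x1c3 blk=28 s=0: L1-HIT | VC [12]
  [6] addr=0xc2 blk=12 s=0: VC-HIT | VC [28]
  [7] addr=0x134 blk=19 s=3: L1-HIT | VC [28]
  [8] addr=0x14a blk=20 s=0: MISS | VC [28, 12]
  [9] addr=0x13c blk=19 s=3: L1-HIT | VC [28, 12]
  [10] addr=0x142 blk=20 s=0: L1-HIT | VC [28, 12]
  [11] addr=0x1b2 blk=27 s=3: MISS | VC [28, 12, 19]
  [12] addr=0xbf blk=11 s=3: MISS | VC [28, 12, 19, 27]
  [13] addr=0xbe blk=11 s=3: L1-HIT | VC [28, 12, 19, 27]
  [14] addr=0x74 blk=7 s=3: MISS | VC [28, 12, 19, 27, 11]
  [15] addr=0xba blk=11 s=3: VC-HIT | VC [28, 12, 19, 27, 7]
  [16] addr=0x7e blk=7 s=3: VC-HIT | VC [28, 12, 19, 27, 11]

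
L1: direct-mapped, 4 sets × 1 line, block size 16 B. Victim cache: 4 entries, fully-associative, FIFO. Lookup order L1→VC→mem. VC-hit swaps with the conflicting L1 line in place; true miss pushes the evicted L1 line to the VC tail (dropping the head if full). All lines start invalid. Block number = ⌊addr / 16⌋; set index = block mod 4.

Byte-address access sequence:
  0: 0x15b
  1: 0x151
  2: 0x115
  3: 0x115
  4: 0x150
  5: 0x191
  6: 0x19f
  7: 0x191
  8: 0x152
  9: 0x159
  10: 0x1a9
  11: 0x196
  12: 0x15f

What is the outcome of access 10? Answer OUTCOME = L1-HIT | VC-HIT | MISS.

  [0] addr=0x15b blk=21 s=1: MISS | VC []
  [1] addr=0x151 blk=21 s=1: L1-HIT | VC []
  [2] addr=0x115 blk=17 s=1: MISS | VC [21]
  [3] addr=0x115 blk=17 s=1: L1-HIT | VC [21]
  [4] addr=0x150 blk=21 s=1: VC-HIT | VC [17]
  [5] addr=0x191 blk=25 s=1: MISS | VC [17, 21]
  [6] addr=0x19f blk=25 s=1: L1-HIT | VC [17, 21]
  [7] addr=0x191 blk=25 s=1: L1-HIT | VC [17, 21]
  [8] addr=0x152 blk=21 s=1: VC-HIT | VC [17, 25]
  [9] addr=0x159 blk=21 s=1: L1-HIT | VC [17, 25]
  [10] addr=0x1a9 blk=26 s=2: MISS | VC [17, 25]
  [11] addr=0x196 blk=25 s=1: VC-HIT | VC [17, 21]
  [12] addr=0x15f blk=21 s=1: VC-HIT | VC [17, 25]

OUTCOME = MISS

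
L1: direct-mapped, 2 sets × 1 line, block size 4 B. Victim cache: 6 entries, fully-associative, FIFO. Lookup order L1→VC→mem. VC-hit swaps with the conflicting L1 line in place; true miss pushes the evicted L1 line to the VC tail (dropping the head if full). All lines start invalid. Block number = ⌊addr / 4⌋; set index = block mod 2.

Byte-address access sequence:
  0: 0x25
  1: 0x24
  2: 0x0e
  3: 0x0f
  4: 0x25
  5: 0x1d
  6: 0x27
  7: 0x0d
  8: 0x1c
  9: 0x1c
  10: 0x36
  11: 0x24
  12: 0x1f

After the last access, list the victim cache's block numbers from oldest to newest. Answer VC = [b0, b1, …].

VC = [13, 3, 9]

  [0] addr=0x25 blk=9 s=1: MISS | VC []
  [1] addr=0x24 blk=9 s=1: L1-HIT | VC []
  [2] addr=0xe blk=3 s=1: MISS | VC [9]
  [3] addr=0xf blk=3 s=1: L1-HIT | VC [9]
  [4] addr=0x25 blk=9 s=1: VC-HIT | VC [3]
  [5] addr=0x1d blk=7 s=1: MISS | VC [3, 9]
  [6] addr=0x27 blk=9 s=1: VC-HIT | VC [3, 7]
  [7] addr=0xd blk=3 s=1: VC-HIT | VC [9, 7]
  [8] addr=0x1c blk=7 s=1: VC-HIT | VC [9, 3]
  [9] addr=0x1c blk=7 s=1: L1-HIT | VC [9, 3]
  [10] addr=0x36 blk=13 s=1: MISS | VC [9, 3, 7]
  [11] addr=0x24 blk=9 s=1: VC-HIT | VC [13, 3, 7]
  [12] addr=0x1f blk=7 s=1: VC-HIT | VC [13, 3, 9]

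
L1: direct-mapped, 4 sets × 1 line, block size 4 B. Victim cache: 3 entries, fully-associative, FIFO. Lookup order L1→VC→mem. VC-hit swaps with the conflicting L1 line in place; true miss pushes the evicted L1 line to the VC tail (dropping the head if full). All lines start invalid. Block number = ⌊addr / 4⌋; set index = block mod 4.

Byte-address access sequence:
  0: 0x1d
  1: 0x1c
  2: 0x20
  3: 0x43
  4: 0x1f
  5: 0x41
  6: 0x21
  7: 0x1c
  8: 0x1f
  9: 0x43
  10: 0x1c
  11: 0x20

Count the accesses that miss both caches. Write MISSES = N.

MISSES = 3

0: 0x1d (blk 7, set 3) → MISS  vc=[]
1: 0x1c (blk 7, set 3) → L1-HIT  vc=[]
2: 0x20 (blk 8, set 0) → MISS  vc=[]
3: 0x43 (blk 16, set 0) → MISS  vc=[8]
4: 0x1f (blk 7, set 3) → L1-HIT  vc=[8]
5: 0x41 (blk 16, set 0) → L1-HIT  vc=[8]
6: 0x21 (blk 8, set 0) → VC-HIT  vc=[16]
7: 0x1c (blk 7, set 3) → L1-HIT  vc=[16]
8: 0x1f (blk 7, set 3) → L1-HIT  vc=[16]
9: 0x43 (blk 16, set 0) → VC-HIT  vc=[8]
10: 0x1c (blk 7, set 3) → L1-HIT  vc=[8]
11: 0x20 (blk 8, set 0) → VC-HIT  vc=[16]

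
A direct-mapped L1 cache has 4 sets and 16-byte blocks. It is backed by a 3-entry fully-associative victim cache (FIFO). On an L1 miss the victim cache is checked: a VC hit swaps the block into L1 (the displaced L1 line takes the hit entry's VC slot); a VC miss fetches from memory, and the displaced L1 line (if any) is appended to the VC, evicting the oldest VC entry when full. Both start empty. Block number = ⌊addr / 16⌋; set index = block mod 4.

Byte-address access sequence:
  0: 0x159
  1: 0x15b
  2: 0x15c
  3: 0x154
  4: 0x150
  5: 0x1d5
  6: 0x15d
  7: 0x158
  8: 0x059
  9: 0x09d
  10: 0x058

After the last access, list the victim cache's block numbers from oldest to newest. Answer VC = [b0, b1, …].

VC = [29, 21, 9]

  [0] addr=0x159 blk=21 s=1: MISS | VC []
  [1] addr=0x15b blk=21 s=1: L1-HIT | VC []
  [2] addr=0x15c blk=21 s=1: L1-HIT | VC []
  [3] addr=0x154 blk=21 s=1: L1-HIT | VC []
  [4] addr=0x150 blk=21 s=1: L1-HIT | VC []
  [5] addr=0x1d5 blk=29 s=1: MISS | VC [21]
  [6] addr=0x15d blk=21 s=1: VC-HIT | VC [29]
  [7] addr=0x158 blk=21 s=1: L1-HIT | VC [29]
  [8] addr=0x59 blk=5 s=1: MISS | VC [29, 21]
  [9] addr=0x9d blk=9 s=1: MISS | VC [29, 21, 5]
  [10] addr=0x58 blk=5 s=1: VC-HIT | VC [29, 21, 9]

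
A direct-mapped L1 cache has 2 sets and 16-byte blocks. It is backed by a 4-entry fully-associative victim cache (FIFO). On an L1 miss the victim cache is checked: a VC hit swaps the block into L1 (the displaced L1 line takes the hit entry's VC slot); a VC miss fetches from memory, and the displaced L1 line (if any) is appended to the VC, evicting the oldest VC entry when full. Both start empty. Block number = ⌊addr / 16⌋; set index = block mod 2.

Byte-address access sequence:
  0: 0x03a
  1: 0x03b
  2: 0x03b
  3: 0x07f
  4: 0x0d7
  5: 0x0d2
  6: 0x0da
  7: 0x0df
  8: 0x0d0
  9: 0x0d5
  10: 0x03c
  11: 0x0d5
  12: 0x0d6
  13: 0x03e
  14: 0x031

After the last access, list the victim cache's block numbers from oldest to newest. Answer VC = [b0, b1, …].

VC = [13, 7]

0: 0x3a (blk 3, set 1) → MISS  vc=[]
1: 0x3b (blk 3, set 1) → L1-HIT  vc=[]
2: 0x3b (blk 3, set 1) → L1-HIT  vc=[]
3: 0x7f (blk 7, set 1) → MISS  vc=[3]
4: 0xd7 (blk 13, set 1) → MISS  vc=[3, 7]
5: 0xd2 (blk 13, set 1) → L1-HIT  vc=[3, 7]
6: 0xda (blk 13, set 1) → L1-HIT  vc=[3, 7]
7: 0xdf (blk 13, set 1) → L1-HIT  vc=[3, 7]
8: 0xd0 (blk 13, set 1) → L1-HIT  vc=[3, 7]
9: 0xd5 (blk 13, set 1) → L1-HIT  vc=[3, 7]
10: 0x3c (blk 3, set 1) → VC-HIT  vc=[13, 7]
11: 0xd5 (blk 13, set 1) → VC-HIT  vc=[3, 7]
12: 0xd6 (blk 13, set 1) → L1-HIT  vc=[3, 7]
13: 0x3e (blk 3, set 1) → VC-HIT  vc=[13, 7]
14: 0x31 (blk 3, set 1) → L1-HIT  vc=[13, 7]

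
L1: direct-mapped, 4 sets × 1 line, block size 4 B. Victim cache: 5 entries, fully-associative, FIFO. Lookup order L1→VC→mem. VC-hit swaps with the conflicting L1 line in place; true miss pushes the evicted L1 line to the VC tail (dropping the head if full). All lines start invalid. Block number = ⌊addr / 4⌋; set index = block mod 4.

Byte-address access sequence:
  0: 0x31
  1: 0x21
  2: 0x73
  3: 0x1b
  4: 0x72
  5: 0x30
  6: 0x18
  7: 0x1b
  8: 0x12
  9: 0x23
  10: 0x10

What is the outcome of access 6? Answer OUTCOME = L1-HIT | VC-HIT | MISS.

#0 0x31→b12/s0 MISS; vc=[]
#1 0x21→b8/s0 MISS; vc=[12]
#2 0x73→b28/s0 MISS; vc=[12,8]
#3 0x1b→b6/s2 MISS; vc=[12,8]
#4 0x72→b28/s0 L1-HIT; vc=[12,8]
#5 0x30→b12/s0 VC-HIT; vc=[28,8]
#6 0x18→b6/s2 L1-HIT; vc=[28,8]
#7 0x1b→b6/s2 L1-HIT; vc=[28,8]
#8 0x12→b4/s0 MISS; vc=[28,8,12]
#9 0x23→b8/s0 VC-HIT; vc=[28,4,12]
#10 0x10→b4/s0 VC-HIT; vc=[28,8,12]

OUTCOME = L1-HIT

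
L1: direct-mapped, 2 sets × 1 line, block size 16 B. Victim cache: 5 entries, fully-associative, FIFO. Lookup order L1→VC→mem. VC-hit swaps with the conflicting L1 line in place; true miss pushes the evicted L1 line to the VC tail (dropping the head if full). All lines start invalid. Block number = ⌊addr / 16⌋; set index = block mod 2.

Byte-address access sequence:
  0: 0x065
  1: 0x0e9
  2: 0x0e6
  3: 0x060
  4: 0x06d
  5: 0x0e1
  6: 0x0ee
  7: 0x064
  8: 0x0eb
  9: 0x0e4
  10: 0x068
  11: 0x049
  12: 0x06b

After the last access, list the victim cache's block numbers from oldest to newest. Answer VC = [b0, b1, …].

  [0] addr=0x65 blk=6 s=0: MISS | VC []
  [1] addr=0xe9 blk=14 s=0: MISS | VC [6]
  [2] addr=0xe6 blk=14 s=0: L1-HIT | VC [6]
  [3] addr=0x60 blk=6 s=0: VC-HIT | VC [14]
  [4] addr=0x6d blk=6 s=0: L1-HIT | VC [14]
  [5] addr=0xe1 blk=14 s=0: VC-HIT | VC [6]
  [6] addr=0xee blk=14 s=0: L1-HIT | VC [6]
  [7] addr=0x64 blk=6 s=0: VC-HIT | VC [14]
  [8] addr=0xeb blk=14 s=0: VC-HIT | VC [6]
  [9] addr=0xe4 blk=14 s=0: L1-HIT | VC [6]
  [10] addr=0x68 blk=6 s=0: VC-HIT | VC [14]
  [11] addr=0x49 blk=4 s=0: MISS | VC [14, 6]
  [12] addr=0x6b blk=6 s=0: VC-HIT | VC [14, 4]

VC = [14, 4]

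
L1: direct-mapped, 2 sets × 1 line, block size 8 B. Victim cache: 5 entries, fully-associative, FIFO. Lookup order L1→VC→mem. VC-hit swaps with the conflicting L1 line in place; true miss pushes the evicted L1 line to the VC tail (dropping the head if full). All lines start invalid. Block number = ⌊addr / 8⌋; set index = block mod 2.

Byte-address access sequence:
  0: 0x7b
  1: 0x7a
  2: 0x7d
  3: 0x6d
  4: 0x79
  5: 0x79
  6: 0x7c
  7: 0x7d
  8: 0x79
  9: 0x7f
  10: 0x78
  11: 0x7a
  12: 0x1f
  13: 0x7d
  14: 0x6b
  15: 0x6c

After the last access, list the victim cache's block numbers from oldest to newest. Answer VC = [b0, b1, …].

#0 0x7b→b15/s1 MISS; vc=[]
#1 0x7a→b15/s1 L1-HIT; vc=[]
#2 0x7d→b15/s1 L1-HIT; vc=[]
#3 0x6d→b13/s1 MISS; vc=[15]
#4 0x79→b15/s1 VC-HIT; vc=[13]
#5 0x79→b15/s1 L1-HIT; vc=[13]
#6 0x7c→b15/s1 L1-HIT; vc=[13]
#7 0x7d→b15/s1 L1-HIT; vc=[13]
#8 0x79→b15/s1 L1-HIT; vc=[13]
#9 0x7f→b15/s1 L1-HIT; vc=[13]
#10 0x78→b15/s1 L1-HIT; vc=[13]
#11 0x7a→b15/s1 L1-HIT; vc=[13]
#12 0x1f→b3/s1 MISS; vc=[13,15]
#13 0x7d→b15/s1 VC-HIT; vc=[13,3]
#14 0x6b→b13/s1 VC-HIT; vc=[15,3]
#15 0x6c→b13/s1 L1-HIT; vc=[15,3]

VC = [15, 3]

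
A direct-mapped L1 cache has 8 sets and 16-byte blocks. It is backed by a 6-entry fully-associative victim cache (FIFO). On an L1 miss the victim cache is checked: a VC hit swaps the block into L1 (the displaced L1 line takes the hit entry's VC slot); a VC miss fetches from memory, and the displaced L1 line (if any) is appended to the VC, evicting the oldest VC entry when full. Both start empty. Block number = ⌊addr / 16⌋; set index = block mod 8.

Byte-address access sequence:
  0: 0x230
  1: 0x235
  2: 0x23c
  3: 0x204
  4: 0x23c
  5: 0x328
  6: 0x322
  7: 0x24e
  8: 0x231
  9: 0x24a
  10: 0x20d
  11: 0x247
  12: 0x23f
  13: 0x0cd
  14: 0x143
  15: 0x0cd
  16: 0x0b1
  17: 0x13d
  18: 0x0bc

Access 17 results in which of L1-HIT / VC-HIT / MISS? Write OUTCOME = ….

0: 0x230 (blk 35, set 3) → MISS  vc=[]
1: 0x235 (blk 35, set 3) → L1-HIT  vc=[]
2: 0x23c (blk 35, set 3) → L1-HIT  vc=[]
3: 0x204 (blk 32, set 0) → MISS  vc=[]
4: 0x23c (blk 35, set 3) → L1-HIT  vc=[]
5: 0x328 (blk 50, set 2) → MISS  vc=[]
6: 0x322 (blk 50, set 2) → L1-HIT  vc=[]
7: 0x24e (blk 36, set 4) → MISS  vc=[]
8: 0x231 (blk 35, set 3) → L1-HIT  vc=[]
9: 0x24a (blk 36, set 4) → L1-HIT  vc=[]
10: 0x20d (blk 32, set 0) → L1-HIT  vc=[]
11: 0x247 (blk 36, set 4) → L1-HIT  vc=[]
12: 0x23f (blk 35, set 3) → L1-HIT  vc=[]
13: 0xcd (blk 12, set 4) → MISS  vc=[36]
14: 0x143 (blk 20, set 4) → MISS  vc=[36, 12]
15: 0xcd (blk 12, set 4) → VC-HIT  vc=[36, 20]
16: 0xb1 (blk 11, set 3) → MISS  vc=[36, 20, 35]
17: 0x13d (blk 19, set 3) → MISS  vc=[36, 20, 35, 11]
18: 0xbc (blk 11, set 3) → VC-HIT  vc=[36, 20, 35, 19]

OUTCOME = MISS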